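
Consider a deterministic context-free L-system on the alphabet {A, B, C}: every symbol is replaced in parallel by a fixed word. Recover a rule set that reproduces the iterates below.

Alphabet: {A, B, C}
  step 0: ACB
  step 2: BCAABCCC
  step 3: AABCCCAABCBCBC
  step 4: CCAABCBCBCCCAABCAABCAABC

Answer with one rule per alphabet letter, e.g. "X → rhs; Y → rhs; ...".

  step 3 ⇒ step 4: AABCCCAABCBCBC ⇒ C·C·AA·BC·BC·BC·C·C·AA·BC·AA·BC·AA·BC
    A ↦ C
    B ↦ AA
    C ↦ BC

A->C, B->AA, C->BC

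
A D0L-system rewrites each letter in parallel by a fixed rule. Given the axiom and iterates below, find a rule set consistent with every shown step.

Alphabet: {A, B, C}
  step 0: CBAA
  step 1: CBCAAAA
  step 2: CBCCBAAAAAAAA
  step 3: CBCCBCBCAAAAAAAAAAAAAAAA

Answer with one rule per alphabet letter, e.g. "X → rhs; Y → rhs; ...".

  step 2 ⇒ step 3: CBCCBAAAAAAAA ⇒ CB·C·CB·CB·C·AA·AA·AA·AA·AA·AA·AA·AA
    A ↦ AA
    B ↦ C
    C ↦ CB

A->AA, B->C, C->CB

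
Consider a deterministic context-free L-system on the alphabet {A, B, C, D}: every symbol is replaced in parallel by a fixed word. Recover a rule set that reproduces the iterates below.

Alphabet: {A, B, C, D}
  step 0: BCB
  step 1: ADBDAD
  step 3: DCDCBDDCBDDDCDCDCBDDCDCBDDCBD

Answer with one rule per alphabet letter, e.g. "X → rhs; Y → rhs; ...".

A->DDC, B->AD, C->BD, D->DC

  step 0 ⇒ step 1: BCB ⇒ AD·BD·AD
    B ↦ AD
    C ↦ BD
    A ↦ DDC  (constrained at step 1)
    D ↦ DC  (constrained at step 1)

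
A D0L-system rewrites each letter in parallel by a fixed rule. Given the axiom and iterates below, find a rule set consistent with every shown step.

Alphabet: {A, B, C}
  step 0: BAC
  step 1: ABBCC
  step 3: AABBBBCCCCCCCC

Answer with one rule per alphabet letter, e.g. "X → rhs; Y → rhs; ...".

A->BB, B->A, C->CC

  step 0 ⇒ step 1: BAC ⇒ A·BB·CC
    A ↦ BB
    B ↦ A
    C ↦ CC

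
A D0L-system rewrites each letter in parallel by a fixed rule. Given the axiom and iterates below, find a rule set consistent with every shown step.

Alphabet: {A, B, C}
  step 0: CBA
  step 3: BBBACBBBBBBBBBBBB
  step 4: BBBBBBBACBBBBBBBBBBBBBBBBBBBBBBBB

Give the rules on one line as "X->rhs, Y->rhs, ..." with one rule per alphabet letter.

A->B, B->BB, C->AC

  step 3 ⇒ step 4: BBBACBBBBBBBBBBBB ⇒ BB·BB·BB·B·AC·BB·BB·BB·BB·BB·BB·BB·BB·BB·BB·BB·BB
    A ↦ B
    B ↦ BB
    C ↦ AC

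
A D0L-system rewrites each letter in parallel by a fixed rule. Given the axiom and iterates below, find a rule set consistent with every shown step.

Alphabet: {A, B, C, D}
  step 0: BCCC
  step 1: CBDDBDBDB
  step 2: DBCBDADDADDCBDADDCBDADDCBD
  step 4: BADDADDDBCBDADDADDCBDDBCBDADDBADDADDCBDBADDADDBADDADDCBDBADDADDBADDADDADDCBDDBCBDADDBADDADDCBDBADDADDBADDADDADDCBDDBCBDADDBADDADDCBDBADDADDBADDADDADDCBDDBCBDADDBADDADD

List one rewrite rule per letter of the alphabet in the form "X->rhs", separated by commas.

A->B, B->CBD, C->DB, D->ADD

  step 1 ⇒ step 2: CBDDBDBDB ⇒ DB·CBD·ADD·ADD·CBD·ADD·CBD·ADD·CBD
    B ↦ CBD
    C ↦ DB
    D ↦ ADD
    A ↦ B  (constrained at step 2)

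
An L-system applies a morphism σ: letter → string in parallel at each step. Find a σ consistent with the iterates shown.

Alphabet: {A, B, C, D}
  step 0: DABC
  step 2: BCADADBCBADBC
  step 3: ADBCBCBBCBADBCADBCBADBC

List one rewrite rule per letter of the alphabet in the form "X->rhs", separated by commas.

A->B, B->AD, C->BC, D->CB

  step 2 ⇒ step 3: BCADADBCBADBC ⇒ AD·BC·B·CB·B·CB·AD·BC·AD·B·CB·AD·BC
    A ↦ B
    B ↦ AD
    C ↦ BC
    D ↦ CB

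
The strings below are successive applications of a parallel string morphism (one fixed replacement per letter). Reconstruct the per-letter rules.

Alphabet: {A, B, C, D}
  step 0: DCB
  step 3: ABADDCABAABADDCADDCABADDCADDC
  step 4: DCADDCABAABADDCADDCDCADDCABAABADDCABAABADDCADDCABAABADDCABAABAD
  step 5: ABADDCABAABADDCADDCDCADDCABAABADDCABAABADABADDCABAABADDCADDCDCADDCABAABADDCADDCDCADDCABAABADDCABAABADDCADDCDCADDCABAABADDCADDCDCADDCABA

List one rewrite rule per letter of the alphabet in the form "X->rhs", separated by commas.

A->DC, B->AD, C->D, D->ABA

  step 4 ⇒ step 5: DCADDCABAABADDCADDCDCADDCABAABADDCABAABADDCADDCABAABADDCABAABAD ⇒ ABA·D·DC·ABA·ABA·D·DC·AD·DC·DC·AD·DC·ABA·ABA·D·DC·ABA·ABA·D·ABA·D·DC·ABA·ABA·D·DC·AD·DC·DC·AD·DC·ABA·ABA·D·DC·AD·DC·DC·AD·DC·ABA·ABA·D·DC·ABA·ABA·D·DC·AD·DC·DC·AD·DC·ABA·ABA·D·DC·AD·DC·DC·AD·DC·ABA
    A ↦ DC
    B ↦ AD
    C ↦ D
    D ↦ ABA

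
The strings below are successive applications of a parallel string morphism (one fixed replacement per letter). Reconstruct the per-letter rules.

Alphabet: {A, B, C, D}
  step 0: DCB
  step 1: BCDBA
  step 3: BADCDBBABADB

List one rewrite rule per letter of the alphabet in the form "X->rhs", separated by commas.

  step 0 ⇒ step 1: DCB ⇒ B·CD·BA
    B ↦ BA
    C ↦ CD
    D ↦ B
    A ↦ D  (constrained at step 1)

A->D, B->BA, C->CD, D->B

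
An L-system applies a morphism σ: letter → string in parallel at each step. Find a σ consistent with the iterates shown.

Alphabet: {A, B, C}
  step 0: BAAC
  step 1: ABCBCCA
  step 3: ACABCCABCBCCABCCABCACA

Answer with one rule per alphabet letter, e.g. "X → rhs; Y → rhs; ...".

  step 0 ⇒ step 1: BAAC ⇒ A·BC·BC·CA
    A ↦ BC
    B ↦ A
    C ↦ CA

A->BC, B->A, C->CA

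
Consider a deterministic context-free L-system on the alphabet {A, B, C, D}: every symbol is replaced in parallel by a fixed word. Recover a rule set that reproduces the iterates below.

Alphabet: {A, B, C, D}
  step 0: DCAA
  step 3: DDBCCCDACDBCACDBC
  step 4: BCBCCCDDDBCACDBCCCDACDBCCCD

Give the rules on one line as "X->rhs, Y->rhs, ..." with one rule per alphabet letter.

A->AC, B->CC, C->D, D->BC

  step 3 ⇒ step 4: DDBCCCDACDBCACDBC ⇒ BC·BC·CC·D·D·D·BC·AC·D·BC·CC·D·AC·D·BC·CC·D
    A ↦ AC
    B ↦ CC
    C ↦ D
    D ↦ BC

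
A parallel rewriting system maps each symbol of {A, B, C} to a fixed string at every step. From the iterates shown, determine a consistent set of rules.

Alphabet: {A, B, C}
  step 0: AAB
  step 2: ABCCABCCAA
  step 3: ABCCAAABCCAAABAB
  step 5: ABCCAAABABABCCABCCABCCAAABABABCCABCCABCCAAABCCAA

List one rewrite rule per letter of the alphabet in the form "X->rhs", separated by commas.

  step 2 ⇒ step 3: ABCCABCCAA ⇒ AB·CC·A·A·AB·CC·A·A·AB·AB
    A ↦ AB
    B ↦ CC
    C ↦ A

A->AB, B->CC, C->A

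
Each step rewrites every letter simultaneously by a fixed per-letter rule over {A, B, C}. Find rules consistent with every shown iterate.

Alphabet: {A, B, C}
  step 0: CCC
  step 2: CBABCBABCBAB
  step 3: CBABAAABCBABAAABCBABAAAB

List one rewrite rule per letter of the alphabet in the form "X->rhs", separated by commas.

  step 2 ⇒ step 3: CBABCBABCBAB ⇒ CB·AB·AA·AB·CB·AB·AA·AB·CB·AB·AA·AB
    A ↦ AA
    B ↦ AB
    C ↦ CB

A->AA, B->AB, C->CB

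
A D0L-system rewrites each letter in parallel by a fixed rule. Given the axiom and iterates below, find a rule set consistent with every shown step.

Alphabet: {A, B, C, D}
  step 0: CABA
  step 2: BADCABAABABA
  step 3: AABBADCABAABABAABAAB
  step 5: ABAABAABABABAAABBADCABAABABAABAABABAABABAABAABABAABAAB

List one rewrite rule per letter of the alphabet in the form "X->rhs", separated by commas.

A->AB, B->A, C->DC, D->BA

  step 2 ⇒ step 3: BADCABAABABA ⇒ A·AB·BA·DC·AB·A·AB·AB·A·AB·A·AB
    A ↦ AB
    B ↦ A
    C ↦ DC
    D ↦ BA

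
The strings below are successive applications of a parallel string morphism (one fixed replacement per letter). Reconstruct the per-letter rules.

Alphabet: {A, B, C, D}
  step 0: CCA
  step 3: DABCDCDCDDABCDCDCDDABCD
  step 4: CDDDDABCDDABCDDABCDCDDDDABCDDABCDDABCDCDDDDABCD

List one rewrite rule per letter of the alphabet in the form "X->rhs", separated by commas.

A->D, B->D, C->DAB, D->CD

  step 3 ⇒ step 4: DABCDCDCDDABCDCDCDDABCD ⇒ CD·D·D·DAB·CD·DAB·CD·DAB·CD·CD·D·D·DAB·CD·DAB·CD·DAB·CD·CD·D·D·DAB·CD
    A ↦ D
    B ↦ D
    C ↦ DAB
    D ↦ CD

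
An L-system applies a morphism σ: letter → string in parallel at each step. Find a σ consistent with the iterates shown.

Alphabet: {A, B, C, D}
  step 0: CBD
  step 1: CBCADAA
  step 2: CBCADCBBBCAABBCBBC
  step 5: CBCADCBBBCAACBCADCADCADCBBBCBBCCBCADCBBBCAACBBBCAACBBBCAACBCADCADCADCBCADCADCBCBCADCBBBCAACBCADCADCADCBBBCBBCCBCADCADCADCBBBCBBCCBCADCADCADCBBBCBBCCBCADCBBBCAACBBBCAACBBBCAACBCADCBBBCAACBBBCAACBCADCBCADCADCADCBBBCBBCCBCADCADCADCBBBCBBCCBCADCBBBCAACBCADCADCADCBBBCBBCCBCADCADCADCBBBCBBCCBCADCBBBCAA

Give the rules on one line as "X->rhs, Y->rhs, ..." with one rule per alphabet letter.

A->BBC, B->CAD, C->CB, D->AA

  step 1 ⇒ step 2: CBCADAA ⇒ CB·CAD·CB·BBC·AA·BBC·BBC
    A ↦ BBC
    B ↦ CAD
    C ↦ CB
    D ↦ AA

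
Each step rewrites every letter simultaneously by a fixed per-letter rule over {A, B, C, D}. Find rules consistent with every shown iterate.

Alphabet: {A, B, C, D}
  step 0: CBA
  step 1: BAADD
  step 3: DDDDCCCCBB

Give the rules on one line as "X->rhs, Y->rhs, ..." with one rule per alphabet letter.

A->DD, B->AA, C->B, D->C

  step 0 ⇒ step 1: CBA ⇒ B·AA·DD
    A ↦ DD
    B ↦ AA
    C ↦ B
    D ↦ C  (constrained at step 1)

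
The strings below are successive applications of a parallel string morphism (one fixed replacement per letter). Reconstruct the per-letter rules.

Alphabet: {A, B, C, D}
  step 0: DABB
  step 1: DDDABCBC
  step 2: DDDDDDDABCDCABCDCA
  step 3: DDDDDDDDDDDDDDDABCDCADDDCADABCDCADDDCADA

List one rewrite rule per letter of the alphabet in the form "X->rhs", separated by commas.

  step 2 ⇒ step 3: DDDDDDDABCDCABCDCA ⇒ DD·DD·DD·DD·DD·DD·DD·DA·BC·DCA·DD·DCA·DA·BC·DCA·DD·DCA·DA
    A ↦ DA
    B ↦ BC
    C ↦ DCA
    D ↦ DD

A->DA, B->BC, C->DCA, D->DD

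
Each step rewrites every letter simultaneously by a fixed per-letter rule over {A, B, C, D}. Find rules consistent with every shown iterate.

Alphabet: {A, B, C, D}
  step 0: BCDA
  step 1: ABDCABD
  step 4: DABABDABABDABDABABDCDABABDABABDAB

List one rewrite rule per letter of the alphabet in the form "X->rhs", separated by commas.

  step 0 ⇒ step 1: BCDA ⇒ AB·DC·AB·D
    A ↦ D
    B ↦ AB
    C ↦ DC
    D ↦ AB

A->D, B->AB, C->DC, D->AB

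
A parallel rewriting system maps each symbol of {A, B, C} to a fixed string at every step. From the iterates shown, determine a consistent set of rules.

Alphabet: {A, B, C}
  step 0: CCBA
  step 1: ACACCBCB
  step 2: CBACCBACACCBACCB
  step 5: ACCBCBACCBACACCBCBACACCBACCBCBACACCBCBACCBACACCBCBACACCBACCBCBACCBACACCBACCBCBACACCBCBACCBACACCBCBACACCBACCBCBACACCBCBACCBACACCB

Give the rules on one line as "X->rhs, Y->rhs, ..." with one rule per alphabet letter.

  step 1 ⇒ step 2: ACACCBCB ⇒ CB·AC·CB·AC·AC·CB·AC·CB
    A ↦ CB
    B ↦ CB
    C ↦ AC

A->CB, B->CB, C->AC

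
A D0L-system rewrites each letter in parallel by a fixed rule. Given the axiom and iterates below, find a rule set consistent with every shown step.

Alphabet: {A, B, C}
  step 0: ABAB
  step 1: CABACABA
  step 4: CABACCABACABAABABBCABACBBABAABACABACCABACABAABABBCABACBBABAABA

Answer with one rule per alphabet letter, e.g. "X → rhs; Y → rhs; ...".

A->C, B->ABA, C->BB

  step 0 ⇒ step 1: ABAB ⇒ C·ABA·C·ABA
    A ↦ C
    B ↦ ABA
    C ↦ BB  (constrained at step 1)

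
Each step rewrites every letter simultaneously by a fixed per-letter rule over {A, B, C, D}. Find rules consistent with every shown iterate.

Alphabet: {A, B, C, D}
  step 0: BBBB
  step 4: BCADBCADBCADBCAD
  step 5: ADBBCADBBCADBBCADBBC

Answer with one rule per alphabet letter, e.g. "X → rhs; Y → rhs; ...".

  step 4 ⇒ step 5: BCADBCADBCADBCAD ⇒ AD·B·B·C·AD·B·B·C·AD·B·B·C·AD·B·B·C
    A ↦ B
    B ↦ AD
    C ↦ B
    D ↦ C

A->B, B->AD, C->B, D->C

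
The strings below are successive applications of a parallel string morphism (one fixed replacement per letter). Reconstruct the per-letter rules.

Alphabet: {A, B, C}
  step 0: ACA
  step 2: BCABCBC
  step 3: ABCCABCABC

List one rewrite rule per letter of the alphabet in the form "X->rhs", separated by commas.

A->C, B->A, C->BC

  step 2 ⇒ step 3: BCABCBC ⇒ A·BC·C·A·BC·A·BC
    A ↦ C
    B ↦ A
    C ↦ BC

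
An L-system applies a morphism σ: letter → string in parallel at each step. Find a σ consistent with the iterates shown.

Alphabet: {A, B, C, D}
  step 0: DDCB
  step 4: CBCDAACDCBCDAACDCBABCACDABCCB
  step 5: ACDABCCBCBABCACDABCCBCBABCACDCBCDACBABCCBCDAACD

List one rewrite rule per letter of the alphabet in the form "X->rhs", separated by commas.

A->CB, B->CD, C->A, D->BC

  step 4 ⇒ step 5: CBCDAACDCBCDAACDCBABCACDABCCB ⇒ A·CD·A·BC·CB·CB·A·BC·A·CD·A·BC·CB·CB·A·BC·A·CD·CB·CD·A·CB·A·BC·CB·CD·A·A·CD
    A ↦ CB
    B ↦ CD
    C ↦ A
    D ↦ BC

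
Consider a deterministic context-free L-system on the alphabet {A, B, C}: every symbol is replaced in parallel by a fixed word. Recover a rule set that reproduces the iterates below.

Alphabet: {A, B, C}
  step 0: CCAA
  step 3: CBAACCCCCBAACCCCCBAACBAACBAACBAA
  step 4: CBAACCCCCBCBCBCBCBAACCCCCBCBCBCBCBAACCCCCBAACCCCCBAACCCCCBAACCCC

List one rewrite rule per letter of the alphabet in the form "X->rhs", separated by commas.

A->CC, B->AA, C->CB

  step 3 ⇒ step 4: CBAACCCCCBAACCCCCBAACBAACBAACBAA ⇒ CB·AA·CC·CC·CB·CB·CB·CB·CB·AA·CC·CC·CB·CB·CB·CB·CB·AA·CC·CC·CB·AA·CC·CC·CB·AA·CC·CC·CB·AA·CC·CC
    A ↦ CC
    B ↦ AA
    C ↦ CB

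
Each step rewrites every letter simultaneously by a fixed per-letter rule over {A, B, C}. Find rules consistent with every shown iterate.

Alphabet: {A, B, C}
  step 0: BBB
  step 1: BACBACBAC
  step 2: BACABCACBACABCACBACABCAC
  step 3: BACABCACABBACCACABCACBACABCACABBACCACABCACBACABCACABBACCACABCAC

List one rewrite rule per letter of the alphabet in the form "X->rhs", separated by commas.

A->AB, B->BAC, C->CAC

  step 2 ⇒ step 3: BACABCACBACABCACBACABCAC ⇒ BAC·AB·CAC·AB·BAC·CAC·AB·CAC·BAC·AB·CAC·AB·BAC·CAC·AB·CAC·BAC·AB·CAC·AB·BAC·CAC·AB·CAC
    A ↦ AB
    B ↦ BAC
    C ↦ CAC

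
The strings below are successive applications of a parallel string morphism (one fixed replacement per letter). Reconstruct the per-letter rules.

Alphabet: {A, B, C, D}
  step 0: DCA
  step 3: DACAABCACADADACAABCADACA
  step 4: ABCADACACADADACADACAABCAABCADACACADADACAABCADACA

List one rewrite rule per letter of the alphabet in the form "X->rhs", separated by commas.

  step 3 ⇒ step 4: DACAABCACADADACAABCADACA ⇒ AB·CA·DA·CA·CA·DA·DA·CA·DA·CA·AB·CA·AB·CA·DA·CA·CA·DA·DA·CA·AB·CA·DA·CA
    A ↦ CA
    B ↦ DA
    C ↦ DA
    D ↦ AB

A->CA, B->DA, C->DA, D->AB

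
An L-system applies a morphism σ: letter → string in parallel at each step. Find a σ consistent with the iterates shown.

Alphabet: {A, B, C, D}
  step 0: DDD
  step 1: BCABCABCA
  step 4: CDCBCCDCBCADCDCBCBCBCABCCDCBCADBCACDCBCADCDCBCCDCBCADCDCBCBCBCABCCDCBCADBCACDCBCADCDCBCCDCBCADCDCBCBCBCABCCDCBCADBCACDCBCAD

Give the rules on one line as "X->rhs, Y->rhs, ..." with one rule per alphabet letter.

A->AD, B->CDC, C->BC, D->BCA

  step 0 ⇒ step 1: DDD ⇒ BCA·BCA·BCA
    D ↦ BCA
    A ↦ AD  (constrained at step 1)
    B ↦ CDC  (constrained at step 1)
    C ↦ BC  (constrained at step 1)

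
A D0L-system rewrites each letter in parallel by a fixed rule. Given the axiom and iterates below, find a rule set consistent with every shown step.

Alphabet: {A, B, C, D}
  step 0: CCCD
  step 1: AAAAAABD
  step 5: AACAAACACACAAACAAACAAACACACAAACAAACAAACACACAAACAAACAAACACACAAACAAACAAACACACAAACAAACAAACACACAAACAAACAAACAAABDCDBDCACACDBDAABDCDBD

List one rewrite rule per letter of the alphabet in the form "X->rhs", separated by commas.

  step 0 ⇒ step 1: CCCD ⇒ AA·AA·AA·BD
    C ↦ AA
    D ↦ BD
    A ↦ CA  (constrained at step 1)
    B ↦ CD  (constrained at step 1)

A->CA, B->CD, C->AA, D->BD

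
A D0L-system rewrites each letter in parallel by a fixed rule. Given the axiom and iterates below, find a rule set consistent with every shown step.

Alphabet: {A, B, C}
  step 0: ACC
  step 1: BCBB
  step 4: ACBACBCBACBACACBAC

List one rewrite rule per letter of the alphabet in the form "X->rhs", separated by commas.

A->BC, B->AC, C->B

  step 0 ⇒ step 1: ACC ⇒ BC·B·B
    A ↦ BC
    C ↦ B
    B ↦ AC  (constrained at step 1)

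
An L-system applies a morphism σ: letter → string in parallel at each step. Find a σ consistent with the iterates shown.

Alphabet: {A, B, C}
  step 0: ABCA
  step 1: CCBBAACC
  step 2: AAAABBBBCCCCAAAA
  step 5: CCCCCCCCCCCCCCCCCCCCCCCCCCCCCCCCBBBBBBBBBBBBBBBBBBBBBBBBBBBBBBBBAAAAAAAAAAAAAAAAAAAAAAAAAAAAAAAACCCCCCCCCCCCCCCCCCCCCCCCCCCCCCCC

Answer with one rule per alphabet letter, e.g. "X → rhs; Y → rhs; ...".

A->CC, B->BB, C->AA

  step 1 ⇒ step 2: CCBBAACC ⇒ AA·AA·BB·BB·CC·CC·AA·AA
    A ↦ CC
    B ↦ BB
    C ↦ AA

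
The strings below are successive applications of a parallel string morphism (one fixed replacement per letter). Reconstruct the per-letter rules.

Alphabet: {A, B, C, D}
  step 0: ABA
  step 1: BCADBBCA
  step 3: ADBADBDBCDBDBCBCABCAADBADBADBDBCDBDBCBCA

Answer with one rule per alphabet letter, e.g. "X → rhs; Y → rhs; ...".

  step 0 ⇒ step 1: ABA ⇒ BCA·DB·BCA
    A ↦ BCA
    B ↦ DB
    C ↦ DBC  (constrained at step 1)
    D ↦ A  (constrained at step 1)

A->BCA, B->DB, C->DBC, D->A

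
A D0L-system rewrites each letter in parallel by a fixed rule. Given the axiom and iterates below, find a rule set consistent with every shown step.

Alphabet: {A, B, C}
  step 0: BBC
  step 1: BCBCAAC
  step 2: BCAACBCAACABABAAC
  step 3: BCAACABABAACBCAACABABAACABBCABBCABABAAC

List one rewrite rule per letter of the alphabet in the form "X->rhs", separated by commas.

A->AB, B->BC, C->AAC

  step 2 ⇒ step 3: BCAACBCAACABABAAC ⇒ BC·AAC·AB·AB·AAC·BC·AAC·AB·AB·AAC·AB·BC·AB·BC·AB·AB·AAC
    A ↦ AB
    B ↦ BC
    C ↦ AAC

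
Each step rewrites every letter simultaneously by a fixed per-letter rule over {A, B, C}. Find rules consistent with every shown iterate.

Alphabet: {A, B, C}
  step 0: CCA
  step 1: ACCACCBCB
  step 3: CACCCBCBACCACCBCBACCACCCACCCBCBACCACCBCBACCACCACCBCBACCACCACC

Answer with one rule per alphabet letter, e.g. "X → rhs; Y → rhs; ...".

A->BCB, B->C, C->ACC

  step 0 ⇒ step 1: CCA ⇒ ACC·ACC·BCB
    A ↦ BCB
    C ↦ ACC
    B ↦ C  (constrained at step 1)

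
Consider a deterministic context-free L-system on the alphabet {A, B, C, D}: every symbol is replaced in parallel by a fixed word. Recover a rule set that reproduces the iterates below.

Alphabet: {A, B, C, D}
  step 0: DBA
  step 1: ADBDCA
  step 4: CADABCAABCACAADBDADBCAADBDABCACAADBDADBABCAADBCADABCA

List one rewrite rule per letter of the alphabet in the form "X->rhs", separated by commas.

  step 0 ⇒ step 1: DBA ⇒ ADB·D·CA
    A ↦ CA
    B ↦ D
    D ↦ ADB
    C ↦ AB  (constrained at step 1)

A->CA, B->D, C->AB, D->ADB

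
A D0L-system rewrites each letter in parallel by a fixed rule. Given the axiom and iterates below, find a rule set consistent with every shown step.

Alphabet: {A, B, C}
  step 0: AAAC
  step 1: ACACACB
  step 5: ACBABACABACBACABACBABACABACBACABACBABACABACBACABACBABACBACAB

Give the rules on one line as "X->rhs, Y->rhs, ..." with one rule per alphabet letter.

A->AC, B->AB, C->B

  step 0 ⇒ step 1: AAAC ⇒ AC·AC·AC·B
    A ↦ AC
    C ↦ B
    B ↦ AB  (constrained at step 1)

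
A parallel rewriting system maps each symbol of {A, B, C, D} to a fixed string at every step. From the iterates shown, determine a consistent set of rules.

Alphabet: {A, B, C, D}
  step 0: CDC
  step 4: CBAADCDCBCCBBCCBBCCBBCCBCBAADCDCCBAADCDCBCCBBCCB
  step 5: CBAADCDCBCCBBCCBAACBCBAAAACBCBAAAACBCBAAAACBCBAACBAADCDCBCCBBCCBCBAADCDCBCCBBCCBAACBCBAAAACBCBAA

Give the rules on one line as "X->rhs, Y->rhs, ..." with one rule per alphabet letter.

  step 4 ⇒ step 5: CBAADCDCBCCBBCCBBCCBBCCBCBAADCDCCBAADCDCBCCBBCCB ⇒ CB·AA·DC·DC·BC·CB·BC·CB·AA·CB·CB·AA·AA·CB·CB·AA·AA·CB·CB·AA·AA·CB·CB·AA·CB·AA·DC·DC·BC·CB·BC·CB·CB·AA·DC·DC·BC·CB·BC·CB·AA·CB·CB·AA·AA·CB·CB·AA
    A ↦ DC
    B ↦ AA
    C ↦ CB
    D ↦ BC

A->DC, B->AA, C->CB, D->BC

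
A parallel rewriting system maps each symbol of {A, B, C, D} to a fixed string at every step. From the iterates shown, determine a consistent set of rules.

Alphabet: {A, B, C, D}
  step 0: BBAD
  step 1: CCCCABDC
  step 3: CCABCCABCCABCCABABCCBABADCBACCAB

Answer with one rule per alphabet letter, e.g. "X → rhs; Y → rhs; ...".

  step 0 ⇒ step 1: BBAD ⇒ CC·CC·AB·DC
    A ↦ AB
    B ↦ CC
    D ↦ DC
    C ↦ BA  (constrained at step 1)

A->AB, B->CC, C->BA, D->DC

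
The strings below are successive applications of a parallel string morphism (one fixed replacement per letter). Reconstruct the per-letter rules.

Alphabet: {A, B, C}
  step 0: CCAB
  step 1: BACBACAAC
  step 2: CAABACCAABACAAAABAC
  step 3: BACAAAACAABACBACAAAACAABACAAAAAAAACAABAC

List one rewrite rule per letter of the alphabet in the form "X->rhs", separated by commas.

  step 2 ⇒ step 3: CAABACCAABACAAAABAC ⇒ BAC·AA·AA·C·AA·BAC·BAC·AA·AA·C·AA·BAC·AA·AA·AA·AA·C·AA·BAC
    A ↦ AA
    B ↦ C
    C ↦ BAC

A->AA, B->C, C->BAC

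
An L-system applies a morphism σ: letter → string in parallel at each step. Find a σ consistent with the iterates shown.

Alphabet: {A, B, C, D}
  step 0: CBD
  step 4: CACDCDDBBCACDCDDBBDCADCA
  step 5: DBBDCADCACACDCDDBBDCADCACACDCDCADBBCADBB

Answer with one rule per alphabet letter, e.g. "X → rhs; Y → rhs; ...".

  step 4 ⇒ step 5: CACDCDDBBCACDCDDBBDCADCA ⇒ D·BB·D·CA·D·CA·CA·CD·CD·D·BB·D·CA·D·CA·CA·CD·CD·CA·D·BB·CA·D·BB
    A ↦ BB
    B ↦ CD
    C ↦ D
    D ↦ CA

A->BB, B->CD, C->D, D->CA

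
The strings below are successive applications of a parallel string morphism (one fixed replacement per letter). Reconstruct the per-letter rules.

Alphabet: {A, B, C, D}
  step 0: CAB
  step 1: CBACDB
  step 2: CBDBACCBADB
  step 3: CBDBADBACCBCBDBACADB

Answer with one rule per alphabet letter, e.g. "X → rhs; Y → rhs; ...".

A->AC, B->DB, C->CB, D->A

  step 2 ⇒ step 3: CBDBACCBADB ⇒ CB·DB·A·DB·AC·CB·CB·DB·AC·A·DB
    A ↦ AC
    B ↦ DB
    C ↦ CB
    D ↦ A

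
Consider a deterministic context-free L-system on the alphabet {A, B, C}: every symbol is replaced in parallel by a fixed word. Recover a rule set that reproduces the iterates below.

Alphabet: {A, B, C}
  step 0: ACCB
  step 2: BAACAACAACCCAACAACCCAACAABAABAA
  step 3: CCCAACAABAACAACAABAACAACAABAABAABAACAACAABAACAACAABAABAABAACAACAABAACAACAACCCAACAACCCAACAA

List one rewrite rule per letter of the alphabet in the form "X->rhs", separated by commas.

  step 2 ⇒ step 3: BAACAACAACCCAACAACCCAACAABAABAA ⇒ CC·CAA·CAA·BAA·CAA·CAA·BAA·CAA·CAA·BAA·BAA·BAA·CAA·CAA·BAA·CAA·CAA·BAA·BAA·BAA·CAA·CAA·BAA·CAA·CAA·CC·CAA·CAA·CC·CAA·CAA
    A ↦ CAA
    B ↦ CC
    C ↦ BAA

A->CAA, B->CC, C->BAA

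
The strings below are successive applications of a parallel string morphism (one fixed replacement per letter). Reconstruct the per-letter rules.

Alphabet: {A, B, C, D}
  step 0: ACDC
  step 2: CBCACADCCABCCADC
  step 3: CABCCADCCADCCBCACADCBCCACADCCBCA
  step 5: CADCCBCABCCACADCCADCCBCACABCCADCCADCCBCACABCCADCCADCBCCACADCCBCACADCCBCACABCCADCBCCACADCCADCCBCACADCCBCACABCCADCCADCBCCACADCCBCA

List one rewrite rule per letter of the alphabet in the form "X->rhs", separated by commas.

  step 2 ⇒ step 3: CBCACADCCABCCADC ⇒ CA·BC·CA·DC·CA·DC·CB·CA·CA·DC·BC·CA·CA·DC·CB·CA
    A ↦ DC
    B ↦ BC
    C ↦ CA
    D ↦ CB

A->DC, B->BC, C->CA, D->CB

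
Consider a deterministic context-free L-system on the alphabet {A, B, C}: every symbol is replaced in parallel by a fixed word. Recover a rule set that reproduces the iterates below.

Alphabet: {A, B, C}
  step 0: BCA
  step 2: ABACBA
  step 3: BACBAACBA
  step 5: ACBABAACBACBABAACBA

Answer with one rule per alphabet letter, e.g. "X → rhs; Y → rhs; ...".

A->BA, B->C, C->A

  step 2 ⇒ step 3: ABACBA ⇒ BA·C·BA·A·C·BA
    A ↦ BA
    B ↦ C
    C ↦ A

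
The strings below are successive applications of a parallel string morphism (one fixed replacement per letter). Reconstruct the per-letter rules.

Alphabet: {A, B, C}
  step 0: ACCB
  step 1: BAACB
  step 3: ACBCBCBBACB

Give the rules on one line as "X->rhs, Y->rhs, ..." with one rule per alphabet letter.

A->B, B->CB, C->A

  step 0 ⇒ step 1: ACCB ⇒ B·A·A·CB
    A ↦ B
    B ↦ CB
    C ↦ A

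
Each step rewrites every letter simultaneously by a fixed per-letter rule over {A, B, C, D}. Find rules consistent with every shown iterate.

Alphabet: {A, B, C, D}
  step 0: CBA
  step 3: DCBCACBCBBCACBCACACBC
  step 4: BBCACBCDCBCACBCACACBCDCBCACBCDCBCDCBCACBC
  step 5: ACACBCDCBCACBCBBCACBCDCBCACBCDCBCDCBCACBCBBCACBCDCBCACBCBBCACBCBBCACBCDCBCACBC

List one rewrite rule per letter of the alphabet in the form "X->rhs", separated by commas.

  step 4 ⇒ step 5: BBCACBCDCBCACBCACACBCDCBCACBCDCBCDCBCACBC ⇒ AC·AC·BC·DC·BC·AC·BC·B·BC·AC·BC·DC·BC·AC·BC·DC·BC·DC·BC·AC·BC·B·BC·AC·BC·DC·BC·AC·BC·B·BC·AC·BC·B·BC·AC·BC·DC·BC·AC·BC
    A ↦ DC
    B ↦ AC
    C ↦ BC
    D ↦ B

A->DC, B->AC, C->BC, D->B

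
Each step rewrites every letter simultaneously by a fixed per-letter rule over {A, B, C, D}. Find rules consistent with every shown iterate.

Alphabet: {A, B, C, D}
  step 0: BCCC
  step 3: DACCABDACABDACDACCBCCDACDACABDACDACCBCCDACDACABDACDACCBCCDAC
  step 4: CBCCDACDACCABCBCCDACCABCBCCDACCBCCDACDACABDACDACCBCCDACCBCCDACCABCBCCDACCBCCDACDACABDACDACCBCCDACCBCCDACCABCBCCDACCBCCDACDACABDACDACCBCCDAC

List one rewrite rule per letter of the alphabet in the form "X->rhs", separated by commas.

  step 3 ⇒ step 4: DACCABDACABDACDACCBCCDACDACABDACDACCBCCDACDACABDACDACCBCCDAC ⇒ CBC·C·DAC·DAC·C·AB·CBC·C·DAC·C·AB·CBC·C·DAC·CBC·C·DAC·DAC·AB·DAC·DAC·CBC·C·DAC·CBC·C·DAC·C·AB·CBC·C·DAC·CBC·C·DAC·DAC·AB·DAC·DAC·CBC·C·DAC·CBC·C·DAC·C·AB·CBC·C·DAC·CBC·C·DAC·DAC·AB·DAC·DAC·CBC·C·DAC
    A ↦ C
    B ↦ AB
    C ↦ DAC
    D ↦ CBC

A->C, B->AB, C->DAC, D->CBC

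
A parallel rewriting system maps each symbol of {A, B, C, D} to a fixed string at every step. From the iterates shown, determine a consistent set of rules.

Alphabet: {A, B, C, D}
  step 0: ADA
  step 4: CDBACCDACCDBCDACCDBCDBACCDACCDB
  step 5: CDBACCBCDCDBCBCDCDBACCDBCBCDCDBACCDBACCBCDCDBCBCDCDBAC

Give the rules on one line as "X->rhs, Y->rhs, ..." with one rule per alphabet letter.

A->CB, B->AC, C->CD, D->B

  step 4 ⇒ step 5: CDBACCDACCDBCDACCDBCDBACCDACCDB ⇒ CD·B·AC·CB·CD·CD·B·CB·CD·CD·B·AC·CD·B·CB·CD·CD·B·AC·CD·B·AC·CB·CD·CD·B·CB·CD·CD·B·AC
    A ↦ CB
    B ↦ AC
    C ↦ CD
    D ↦ B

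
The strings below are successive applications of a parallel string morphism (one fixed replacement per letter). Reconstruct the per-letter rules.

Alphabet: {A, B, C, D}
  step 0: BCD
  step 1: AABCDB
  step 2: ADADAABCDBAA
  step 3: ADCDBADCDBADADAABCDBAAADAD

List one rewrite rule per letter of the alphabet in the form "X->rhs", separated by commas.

A->AD, B->AA, C->B, D->CDB

  step 2 ⇒ step 3: ADADAABCDBAA ⇒ AD·CDB·AD·CDB·AD·AD·AA·B·CDB·AA·AD·AD
    A ↦ AD
    B ↦ AA
    C ↦ B
    D ↦ CDB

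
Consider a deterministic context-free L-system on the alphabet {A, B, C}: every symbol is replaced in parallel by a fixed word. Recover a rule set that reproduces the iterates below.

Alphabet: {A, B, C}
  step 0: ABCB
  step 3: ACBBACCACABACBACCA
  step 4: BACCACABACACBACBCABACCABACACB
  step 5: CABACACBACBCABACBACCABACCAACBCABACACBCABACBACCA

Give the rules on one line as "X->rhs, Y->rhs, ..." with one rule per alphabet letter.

  step 4 ⇒ step 5: BACCACABACACBACBCABACCABACACB ⇒ CA·B·AC·AC·B·AC·B·CA·B·AC·B·AC·CA·B·AC·CA·AC·B·CA·B·AC·AC·B·CA·B·AC·B·AC·CA
    A ↦ B
    B ↦ CA
    C ↦ AC

A->B, B->CA, C->AC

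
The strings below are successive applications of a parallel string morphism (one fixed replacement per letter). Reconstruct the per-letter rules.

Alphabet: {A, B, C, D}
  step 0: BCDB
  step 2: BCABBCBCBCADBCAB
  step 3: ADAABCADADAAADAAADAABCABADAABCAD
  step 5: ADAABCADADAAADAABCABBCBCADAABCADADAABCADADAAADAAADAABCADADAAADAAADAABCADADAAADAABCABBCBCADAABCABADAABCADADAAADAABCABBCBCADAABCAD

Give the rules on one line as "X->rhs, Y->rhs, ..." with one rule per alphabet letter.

  step 2 ⇒ step 3: BCABBCBCBCADBCAB ⇒ AD·AA·BC·AD·AD·AA·AD·AA·AD·AA·BC·AB·AD·AA·BC·AD
    A ↦ BC
    B ↦ AD
    C ↦ AA
    D ↦ AB

A->BC, B->AD, C->AA, D->AB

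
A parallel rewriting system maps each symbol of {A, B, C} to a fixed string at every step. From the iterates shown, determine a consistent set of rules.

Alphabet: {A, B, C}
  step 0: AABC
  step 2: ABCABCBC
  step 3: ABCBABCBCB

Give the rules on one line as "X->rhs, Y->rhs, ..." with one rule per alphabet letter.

A->AB, B->C, C->B

  step 2 ⇒ step 3: ABCABCBC ⇒ AB·C·B·AB·C·B·C·B
    A ↦ AB
    B ↦ C
    C ↦ B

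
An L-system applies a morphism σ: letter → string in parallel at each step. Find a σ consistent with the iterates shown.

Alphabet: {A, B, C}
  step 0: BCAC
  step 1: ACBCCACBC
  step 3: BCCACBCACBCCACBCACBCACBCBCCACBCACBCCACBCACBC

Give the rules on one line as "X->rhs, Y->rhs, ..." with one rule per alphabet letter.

  step 0 ⇒ step 1: BCAC ⇒ AC·BC·CAC·BC
    A ↦ CAC
    B ↦ AC
    C ↦ BC

A->CAC, B->AC, C->BC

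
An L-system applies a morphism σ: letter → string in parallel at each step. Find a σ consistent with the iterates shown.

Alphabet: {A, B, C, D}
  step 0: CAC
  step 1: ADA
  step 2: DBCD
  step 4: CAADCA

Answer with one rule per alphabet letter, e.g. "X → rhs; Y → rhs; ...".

A->D, B->C, C->A, D->BC

  step 1 ⇒ step 2: ADA ⇒ D·BC·D
    A ↦ D
    D ↦ BC
    B ↦ C  (constrained at step 2)
  step 0 ⇒ step 1: CAC ⇒ A·D·A
    C ↦ A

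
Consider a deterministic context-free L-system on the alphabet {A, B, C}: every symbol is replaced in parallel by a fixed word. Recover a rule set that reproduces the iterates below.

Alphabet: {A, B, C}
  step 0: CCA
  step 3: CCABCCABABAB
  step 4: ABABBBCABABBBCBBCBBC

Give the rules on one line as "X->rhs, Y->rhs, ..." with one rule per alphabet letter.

A->BB, B->C, C->AB

  step 3 ⇒ step 4: CCABCCABABAB ⇒ AB·AB·BB·C·AB·AB·BB·C·BB·C·BB·C
    A ↦ BB
    B ↦ C
    C ↦ AB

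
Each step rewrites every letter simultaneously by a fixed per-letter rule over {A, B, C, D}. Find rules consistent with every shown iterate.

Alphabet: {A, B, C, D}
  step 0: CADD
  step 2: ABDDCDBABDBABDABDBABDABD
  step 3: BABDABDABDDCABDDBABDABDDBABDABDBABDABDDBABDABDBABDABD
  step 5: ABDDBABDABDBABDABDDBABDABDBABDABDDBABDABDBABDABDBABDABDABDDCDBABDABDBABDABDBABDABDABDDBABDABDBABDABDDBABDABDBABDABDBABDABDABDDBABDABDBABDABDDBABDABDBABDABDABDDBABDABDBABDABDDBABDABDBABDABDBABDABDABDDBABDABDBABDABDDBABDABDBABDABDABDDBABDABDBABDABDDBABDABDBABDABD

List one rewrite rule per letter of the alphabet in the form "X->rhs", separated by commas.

  step 2 ⇒ step 3: ABDDCDBABDBABDABDBABDABD ⇒ BAB·D·ABD·ABD·DC·ABD·D·BAB·D·ABD·D·BAB·D·ABD·BAB·D·ABD·D·BAB·D·ABD·BAB·D·ABD
    A ↦ BAB
    B ↦ D
    C ↦ DC
    D ↦ ABD

A->BAB, B->D, C->DC, D->ABD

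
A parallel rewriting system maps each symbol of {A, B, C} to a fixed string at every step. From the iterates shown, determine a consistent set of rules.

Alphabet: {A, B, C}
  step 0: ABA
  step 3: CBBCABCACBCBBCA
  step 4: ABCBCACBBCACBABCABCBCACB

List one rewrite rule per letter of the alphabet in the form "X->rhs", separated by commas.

A->CB, B->BC, C->A

  step 3 ⇒ step 4: CBBCABCACBCBBCA ⇒ A·BC·BC·A·CB·BC·A·CB·A·BC·A·BC·BC·A·CB
    A ↦ CB
    B ↦ BC
    C ↦ A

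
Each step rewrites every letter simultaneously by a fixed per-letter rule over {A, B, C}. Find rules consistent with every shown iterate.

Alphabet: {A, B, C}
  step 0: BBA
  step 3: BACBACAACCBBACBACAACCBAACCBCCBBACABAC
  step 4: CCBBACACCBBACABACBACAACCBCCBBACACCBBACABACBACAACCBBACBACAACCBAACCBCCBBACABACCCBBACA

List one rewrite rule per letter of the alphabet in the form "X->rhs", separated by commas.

A->BAC, B->CCB, C->A

  step 3 ⇒ step 4: BACBACAACCBBACBACAACCBAACCBCCBBACABAC ⇒ CCB·BAC·A·CCB·BAC·A·BAC·BAC·A·A·CCB·CCB·BAC·A·CCB·BAC·A·BAC·BAC·A·A·CCB·BAC·BAC·A·A·CCB·A·A·CCB·CCB·BAC·A·BAC·CCB·BAC·A
    A ↦ BAC
    B ↦ CCB
    C ↦ A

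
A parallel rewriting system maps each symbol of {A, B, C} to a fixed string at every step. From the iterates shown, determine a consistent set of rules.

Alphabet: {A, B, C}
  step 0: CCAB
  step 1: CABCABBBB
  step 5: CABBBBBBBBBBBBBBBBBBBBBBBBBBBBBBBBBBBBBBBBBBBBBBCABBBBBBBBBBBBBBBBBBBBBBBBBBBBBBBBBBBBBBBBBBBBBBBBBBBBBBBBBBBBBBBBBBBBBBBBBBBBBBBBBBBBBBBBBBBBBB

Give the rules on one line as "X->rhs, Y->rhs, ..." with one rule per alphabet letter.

  step 0 ⇒ step 1: CCAB ⇒ CAB·CAB·B·BB
    A ↦ B
    B ↦ BB
    C ↦ CAB

A->B, B->BB, C->CAB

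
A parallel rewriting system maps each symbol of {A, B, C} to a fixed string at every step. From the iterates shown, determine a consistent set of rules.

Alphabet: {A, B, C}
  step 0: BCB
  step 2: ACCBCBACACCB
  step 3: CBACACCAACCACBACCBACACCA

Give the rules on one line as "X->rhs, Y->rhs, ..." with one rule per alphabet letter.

A->CB, B->CA, C->AC

  step 2 ⇒ step 3: ACCBCBACACCB ⇒ CB·AC·AC·CA·AC·CA·CB·AC·CB·AC·AC·CA
    A ↦ CB
    B ↦ CA
    C ↦ AC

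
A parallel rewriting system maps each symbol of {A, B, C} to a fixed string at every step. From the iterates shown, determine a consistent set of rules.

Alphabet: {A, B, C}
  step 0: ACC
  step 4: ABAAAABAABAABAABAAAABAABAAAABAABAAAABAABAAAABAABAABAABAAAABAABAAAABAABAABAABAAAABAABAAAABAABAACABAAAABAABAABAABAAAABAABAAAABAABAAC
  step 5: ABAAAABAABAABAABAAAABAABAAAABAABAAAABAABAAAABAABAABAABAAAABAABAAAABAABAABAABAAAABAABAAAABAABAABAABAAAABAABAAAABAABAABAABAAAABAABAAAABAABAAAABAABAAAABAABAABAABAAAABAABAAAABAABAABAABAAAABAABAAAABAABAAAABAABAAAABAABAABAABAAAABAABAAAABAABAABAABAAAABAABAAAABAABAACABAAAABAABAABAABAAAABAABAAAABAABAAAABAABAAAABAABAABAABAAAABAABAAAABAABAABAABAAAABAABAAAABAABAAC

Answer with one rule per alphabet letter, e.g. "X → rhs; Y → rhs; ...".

A->ABA, B->AA, C->AC

  step 4 ⇒ step 5: ABAAAABAABAABAABAAAABAABAAAABAABAAAABAABAAAABAABAABAABAAAABAABAAAABAABAABAABAAAABAABAAAABAABAACABAAAABAABAABAABAAAABAABAAAABAABAAC ⇒ ABA·AA·ABA·ABA·ABA·ABA·AA·ABA·ABA·AA·ABA·ABA·AA·ABA·ABA·AA·ABA·ABA·ABA·ABA·AA·ABA·ABA·AA·ABA·ABA·ABA·ABA·AA·ABA·ABA·AA·ABA·ABA·ABA·ABA·AA·ABA·ABA·AA·ABA·ABA·ABA·ABA·AA·ABA·ABA·AA·ABA·ABA·AA·ABA·ABA·AA·ABA·ABA·ABA·ABA·AA·ABA·ABA·AA·ABA·ABA·ABA·ABA·AA·ABA·ABA·AA·ABA·ABA·AA·ABA·ABA·AA·ABA·ABA·ABA·ABA·AA·ABA·ABA·AA·ABA·ABA·ABA·ABA·AA·ABA·ABA·AA·ABA·ABA·AC·ABA·AA·ABA·ABA·ABA·ABA·AA·ABA·ABA·AA·ABA·ABA·AA·ABA·ABA·AA·ABA·ABA·ABA·ABA·AA·ABA·ABA·AA·ABA·ABA·ABA·ABA·AA·ABA·ABA·AA·ABA·ABA·AC
    A ↦ ABA
    B ↦ AA
    C ↦ AC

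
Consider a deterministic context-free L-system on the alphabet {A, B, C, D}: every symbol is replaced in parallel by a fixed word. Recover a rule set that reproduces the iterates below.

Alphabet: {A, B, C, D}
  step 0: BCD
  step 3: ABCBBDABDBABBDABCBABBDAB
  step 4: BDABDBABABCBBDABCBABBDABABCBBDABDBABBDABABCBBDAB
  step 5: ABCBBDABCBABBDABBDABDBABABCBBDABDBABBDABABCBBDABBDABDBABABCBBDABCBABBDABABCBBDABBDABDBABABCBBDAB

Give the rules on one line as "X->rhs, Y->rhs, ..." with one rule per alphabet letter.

A->BD, B->AB, C->DB, D->CB

  step 4 ⇒ step 5: BDABDBABABCBBDABCBABBDABABCBBDABDBABBDABABCBBDAB ⇒ AB·CB·BD·AB·CB·AB·BD·AB·BD·AB·DB·AB·AB·CB·BD·AB·DB·AB·BD·AB·AB·CB·BD·AB·BD·AB·DB·AB·AB·CB·BD·AB·CB·AB·BD·AB·AB·CB·BD·AB·BD·AB·DB·AB·AB·CB·BD·AB
    A ↦ BD
    B ↦ AB
    C ↦ DB
    D ↦ CB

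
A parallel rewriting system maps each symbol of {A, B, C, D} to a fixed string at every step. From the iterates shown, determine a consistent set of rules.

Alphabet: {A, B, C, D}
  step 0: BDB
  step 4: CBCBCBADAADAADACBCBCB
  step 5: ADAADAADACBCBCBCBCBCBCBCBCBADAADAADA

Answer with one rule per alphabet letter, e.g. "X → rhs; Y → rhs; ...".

A->CB, B->A, C->AD, D->CB

  step 4 ⇒ step 5: CBCBCBADAADAADACBCBCB ⇒ AD·A·AD·A·AD·A·CB·CB·CB·CB·CB·CB·CB·CB·CB·AD·A·AD·A·AD·A
    A ↦ CB
    B ↦ A
    C ↦ AD
    D ↦ CB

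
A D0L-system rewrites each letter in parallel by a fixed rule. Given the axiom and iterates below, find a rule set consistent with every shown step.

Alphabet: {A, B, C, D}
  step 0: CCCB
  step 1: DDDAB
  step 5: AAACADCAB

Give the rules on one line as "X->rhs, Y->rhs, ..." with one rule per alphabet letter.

  step 0 ⇒ step 1: CCCB ⇒ D·D·D·AB
    B ↦ AB
    C ↦ D
    A ↦ C  (constrained at step 1)
    D ↦ A  (constrained at step 1)

A->C, B->AB, C->D, D->A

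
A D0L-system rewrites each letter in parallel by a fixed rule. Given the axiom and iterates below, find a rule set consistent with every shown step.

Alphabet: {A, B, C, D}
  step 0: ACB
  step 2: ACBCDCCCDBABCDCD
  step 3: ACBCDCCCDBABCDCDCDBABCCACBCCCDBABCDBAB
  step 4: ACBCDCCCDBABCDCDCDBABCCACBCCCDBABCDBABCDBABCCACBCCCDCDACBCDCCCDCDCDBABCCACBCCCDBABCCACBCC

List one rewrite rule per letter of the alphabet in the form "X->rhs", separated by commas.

  step 3 ⇒ step 4: ACBCDCCCDBABCDCDCDBABCCACBCCCDBABCDBAB ⇒ ACB·CD·CC·CD·BAB·CD·CD·CD·BAB·CC·ACB·CC·CD·BAB·CD·BAB·CD·BAB·CC·ACB·CC·CD·CD·ACB·CD·CC·CD·CD·CD·BAB·CC·ACB·CC·CD·BAB·CC·ACB·CC
    A ↦ ACB
    B ↦ CC
    C ↦ CD
    D ↦ BAB

A->ACB, B->CC, C->CD, D->BAB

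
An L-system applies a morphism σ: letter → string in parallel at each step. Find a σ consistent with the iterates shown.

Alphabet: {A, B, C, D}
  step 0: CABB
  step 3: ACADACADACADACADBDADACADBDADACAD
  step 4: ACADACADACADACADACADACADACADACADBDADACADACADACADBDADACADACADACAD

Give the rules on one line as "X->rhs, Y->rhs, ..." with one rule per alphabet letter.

A->AC, B->BD, C->AD, D->AD

  step 3 ⇒ step 4: ACADACADACADACADBDADACADBDADACAD ⇒ AC·AD·AC·AD·AC·AD·AC·AD·AC·AD·AC·AD·AC·AD·AC·AD·BD·AD·AC·AD·AC·AD·AC·AD·BD·AD·AC·AD·AC·AD·AC·AD
    A ↦ AC
    B ↦ BD
    C ↦ AD
    D ↦ AD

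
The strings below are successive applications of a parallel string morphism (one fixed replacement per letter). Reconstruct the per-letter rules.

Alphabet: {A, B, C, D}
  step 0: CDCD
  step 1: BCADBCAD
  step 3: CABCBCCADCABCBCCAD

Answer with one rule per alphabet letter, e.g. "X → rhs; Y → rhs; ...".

  step 0 ⇒ step 1: CDCD ⇒ BC·AD·BC·AD
    C ↦ BC
    D ↦ AD
    A ↦ C  (constrained at step 1)
    B ↦ A  (constrained at step 1)

A->C, B->A, C->BC, D->AD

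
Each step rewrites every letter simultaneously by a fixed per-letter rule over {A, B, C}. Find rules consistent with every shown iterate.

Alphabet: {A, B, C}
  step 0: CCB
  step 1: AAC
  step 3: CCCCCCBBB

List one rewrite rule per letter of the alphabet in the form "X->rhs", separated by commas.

  step 0 ⇒ step 1: CCB ⇒ A·A·C
    B ↦ C
    C ↦ A
    A ↦ BBB  (constrained at step 1)

A->BBB, B->C, C->A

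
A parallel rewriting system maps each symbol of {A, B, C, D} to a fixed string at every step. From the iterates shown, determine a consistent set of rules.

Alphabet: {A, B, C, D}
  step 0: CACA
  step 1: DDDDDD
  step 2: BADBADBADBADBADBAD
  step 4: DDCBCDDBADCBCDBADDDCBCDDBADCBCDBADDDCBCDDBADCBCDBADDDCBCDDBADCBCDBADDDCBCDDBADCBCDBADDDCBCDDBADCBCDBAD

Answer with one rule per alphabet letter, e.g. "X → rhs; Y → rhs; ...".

A->D, B->CBC, C->DD, D->BAD

  step 1 ⇒ step 2: DDDDDD ⇒ BAD·BAD·BAD·BAD·BAD·BAD
    D ↦ BAD
  step 0 ⇒ step 1: CACA ⇒ DD·D·DD·D
    A ↦ D
    B ↦ CBC  (constrained at step 2)
  step 0 ⇒ step 1: CACA ⇒ DD·D·DD·D
    C ↦ DD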